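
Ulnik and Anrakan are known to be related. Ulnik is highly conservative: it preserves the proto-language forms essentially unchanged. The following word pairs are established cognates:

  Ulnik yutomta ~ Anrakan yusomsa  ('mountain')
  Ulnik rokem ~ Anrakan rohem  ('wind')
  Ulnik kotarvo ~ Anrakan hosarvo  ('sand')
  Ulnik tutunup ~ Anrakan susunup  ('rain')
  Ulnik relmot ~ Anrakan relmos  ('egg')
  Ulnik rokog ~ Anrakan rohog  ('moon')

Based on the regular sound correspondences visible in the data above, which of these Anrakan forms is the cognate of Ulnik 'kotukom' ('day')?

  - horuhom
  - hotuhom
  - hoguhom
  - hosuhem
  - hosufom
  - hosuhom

hosuhom

kotarvo ~ hosarvo — Ulnik k corresponds to Anrakan h word-initially before a back vowel.
tutunup ~ susunup — Ulnik t corresponds to Anrakan s between vowels (before a back vowel).
rokog ~ rohog — Ulnik k corresponds to Anrakan h between vowels (before a back vowel).
Applying these to Ulnik 'kotukom':
  kotukom → hotukom   (k→h word-initially before a back vowel)
  hotukom → hosukom   (t→s between vowels (before a back vowel))
  hosukom → hosuhom   (k→h between vowels (before a back vowel))
So the Anrakan cognate is 'hosuhom'.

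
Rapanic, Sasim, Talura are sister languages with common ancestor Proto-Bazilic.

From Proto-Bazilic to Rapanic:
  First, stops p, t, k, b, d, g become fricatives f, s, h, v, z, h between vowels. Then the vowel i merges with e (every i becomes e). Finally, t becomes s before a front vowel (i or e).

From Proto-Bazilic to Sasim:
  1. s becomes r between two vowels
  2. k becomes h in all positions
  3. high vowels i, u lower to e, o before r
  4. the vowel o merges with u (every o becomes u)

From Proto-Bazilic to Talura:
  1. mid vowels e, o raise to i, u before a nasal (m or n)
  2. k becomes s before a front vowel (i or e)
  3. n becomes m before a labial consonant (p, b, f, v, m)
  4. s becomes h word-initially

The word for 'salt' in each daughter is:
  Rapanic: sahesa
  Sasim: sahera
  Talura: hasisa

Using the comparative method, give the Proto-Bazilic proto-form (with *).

*sakisa

Position 3: Rapanic has h, Sasim has h, Talura has s. Taking the neighbouring segments as reconstructed: Rapanic h could go back to *k or *g or *h; Sasim h could go back to *k or *h; Talura s could go back to *k or *s — the one source consistent with every daughter is *k.
Position 5: Rapanic has s, Sasim has r, Talura has s. Taking the neighbouring segments as reconstructed: Rapanic s could go back to *t or *s; Sasim r could go back to *s or *r; Talura s can only go back to *s — the one source consistent with every daughter is *s.
This points to *sakisa. Verify forward in each daughter:
Rapanic: *sakisa
  sakisa → sahisa   [intervocalic lenition]
  sahisa → sahesa   [vowel merger]
  sahesa (rule 3 does not apply)
  giving Rapanic sahesa.
Sasim: *sakisa > sakira > sahira > sahera  (by rhotacism, unconditioned shift, pre-rhotic lowering)
Talura: *sakisa
  sakisa (rule 1 does not apply)
  sakisa → sasisa   [palatalisation]
  sasisa (rule 3 does not apply)
  sasisa → hasisa   [debuccalisation]
  giving Talura hasisa.
*sakisa is the unique common source.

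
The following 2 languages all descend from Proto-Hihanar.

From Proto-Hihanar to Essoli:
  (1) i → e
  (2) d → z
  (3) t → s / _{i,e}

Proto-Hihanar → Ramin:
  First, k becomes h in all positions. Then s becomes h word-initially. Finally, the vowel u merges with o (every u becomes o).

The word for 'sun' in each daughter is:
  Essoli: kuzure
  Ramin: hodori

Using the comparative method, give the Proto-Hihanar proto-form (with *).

*kuduri

Position 3: Essoli has z, Ramin has d. Ramin preserves d here (none of its changes turn any other segment into d), so the proto-segment is *d.
Position 2: Essoli has u, Ramin has o. Essoli preserves u here (none of its changes turn any other segment into u), so the proto-segment is *u.
This points to *kuduri. Verify forward in each daughter:
Essoli: start from *kuduri.
  rule 1 (vowel merger): kuduri → kudure
  rule 2 (unconditioned shift): kudure → kuzure
  rule 3: no change — kuzure
  ⇒ Essoli kuzure
Ramin: start from *kuduri.
  rule 1 (unconditioned shift): kuduri → huduri
  rule 2: no change — huduri
  rule 3 (vowel merger): huduri → hodori
  ⇒ Ramin hodori
No other proto-form is consistent with every reflex, so the reconstruction is *kuduri.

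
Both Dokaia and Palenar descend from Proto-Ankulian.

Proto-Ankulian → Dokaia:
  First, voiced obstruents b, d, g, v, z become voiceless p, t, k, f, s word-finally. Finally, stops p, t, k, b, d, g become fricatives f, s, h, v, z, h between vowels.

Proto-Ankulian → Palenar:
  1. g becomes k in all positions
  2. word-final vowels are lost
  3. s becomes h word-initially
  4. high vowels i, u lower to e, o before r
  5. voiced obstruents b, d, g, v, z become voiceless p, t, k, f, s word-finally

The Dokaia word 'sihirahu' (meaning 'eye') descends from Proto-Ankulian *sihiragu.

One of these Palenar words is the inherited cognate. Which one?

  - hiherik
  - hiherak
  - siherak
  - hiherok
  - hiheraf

Palenar: *sihiragu > sihiraku > sihirak > hihirak > hiherak  (by unconditioned shift, apocope, debuccalisation, pre-rhotic lowering)

hiherak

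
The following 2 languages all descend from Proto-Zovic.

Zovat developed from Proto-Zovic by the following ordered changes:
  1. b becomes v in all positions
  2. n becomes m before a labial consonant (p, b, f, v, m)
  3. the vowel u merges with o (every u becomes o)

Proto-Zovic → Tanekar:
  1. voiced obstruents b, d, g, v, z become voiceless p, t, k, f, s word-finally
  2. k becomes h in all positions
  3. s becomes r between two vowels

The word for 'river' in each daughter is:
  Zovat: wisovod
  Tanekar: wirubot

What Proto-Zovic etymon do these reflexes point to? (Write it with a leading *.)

Position 3: Zovat has s, Tanekar has r. Zovat preserves s here (none of its changes turn any other segment into s), so the proto-segment is *s.
Position 7: Zovat has d, Tanekar has t. Zovat preserves d here (none of its changes turn any other segment into d), so the proto-segment is *d.
Position 4: Zovat has o, Tanekar has u. Tanekar preserves u here (none of its changes turn any other segment into u), so the proto-segment is *u.
Continuing position by position gives *wisubod; check it forward:
Zovat: *wisubod > wisuvod > wisovod  (by unconditioned shift, vowel merger)
Tanekar: start from *wisubod.
  rule 1 (final devoicing): wisubod → wisubot
  rule 2: no change — wisubot
  rule 3 (rhotacism): wisubot → wirubot
  ⇒ Tanekar wirubot
No other proto-form is consistent with every reflex, so the reconstruction is *wisubod.

*wisubod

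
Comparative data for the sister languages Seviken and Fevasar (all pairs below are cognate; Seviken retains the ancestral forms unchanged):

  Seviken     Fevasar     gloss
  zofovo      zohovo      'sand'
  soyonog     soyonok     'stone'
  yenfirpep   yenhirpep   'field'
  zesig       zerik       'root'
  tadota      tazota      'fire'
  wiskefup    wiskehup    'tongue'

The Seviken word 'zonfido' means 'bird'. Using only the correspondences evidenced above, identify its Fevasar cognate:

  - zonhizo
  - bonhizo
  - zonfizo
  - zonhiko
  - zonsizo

zonhizo

yenfirpep ~ yenhirpep — Seviken f corresponds to Fevasar h after a consonant, before a front vowel.
tadota ~ tazota — Seviken d corresponds to Fevasar z between vowels (before a back vowel).
Applying these to Seviken 'zonfido':
  zonfido → zonhido   (f→h after a consonant, before a front vowel)
  zonhido → zonhizo   (d→z between vowels (before a back vowel))
So the Fevasar cognate is 'zonhizo'.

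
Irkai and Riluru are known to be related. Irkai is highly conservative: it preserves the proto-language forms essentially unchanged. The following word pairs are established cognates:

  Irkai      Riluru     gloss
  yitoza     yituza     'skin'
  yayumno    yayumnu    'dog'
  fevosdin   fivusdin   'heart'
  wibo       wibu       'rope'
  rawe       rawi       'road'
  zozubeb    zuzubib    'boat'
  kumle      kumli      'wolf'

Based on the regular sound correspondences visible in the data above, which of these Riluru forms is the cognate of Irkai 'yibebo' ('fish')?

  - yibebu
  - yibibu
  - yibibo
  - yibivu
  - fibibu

zozubeb ~ zuzubib — Irkai e corresponds to Riluru i after a consonant, before a labial obstruent.
yayumno ~ yayumnu, wibo ~ wibu — Irkai o corresponds to Riluru u word-finally.
Applying these to Irkai 'yibebo':
  yibebo → yibibo   (e→i after a consonant, before a labial obstruent)
  yibibo → yibibu   (o→u word-finally)
So the Riluru cognate is 'yibibu'.

yibibu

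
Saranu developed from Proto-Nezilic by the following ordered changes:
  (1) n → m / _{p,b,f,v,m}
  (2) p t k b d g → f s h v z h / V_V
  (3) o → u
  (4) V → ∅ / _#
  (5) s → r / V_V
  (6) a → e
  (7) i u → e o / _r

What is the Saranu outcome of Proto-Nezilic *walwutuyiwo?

Saranu: start from *walwutuyiwo.
  rule 1: no change — walwutuyiwo
  rule 2 (intervocalic lenition): walwutuyiwo → walwusuyiwo
  rule 3 (vowel merger): walwusuyiwo → walwusuyiwu
  rule 4 (apocope): walwusuyiwu → walwusuyiw
  rule 5 (rhotacism): walwusuyiw → walwuruyiw
  rule 6 (vowel merger): walwuruyiw → welwuruyiw
  rule 7 (pre-rhotic lowering): welwuruyiw → welworuyiw
  ⇒ Saranu welworuyiw

welworuyiw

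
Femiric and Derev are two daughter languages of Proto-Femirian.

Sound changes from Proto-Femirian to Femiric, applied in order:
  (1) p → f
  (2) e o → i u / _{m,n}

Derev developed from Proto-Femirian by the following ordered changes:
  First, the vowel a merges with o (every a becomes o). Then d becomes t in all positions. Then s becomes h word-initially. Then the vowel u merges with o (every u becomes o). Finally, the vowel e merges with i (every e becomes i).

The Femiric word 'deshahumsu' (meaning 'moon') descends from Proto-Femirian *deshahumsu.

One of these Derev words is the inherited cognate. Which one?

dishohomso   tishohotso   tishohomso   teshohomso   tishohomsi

tishohomso

Derev: start from *deshahumsu.
  rule 1 (vowel merger): deshahumsu → deshohumsu
  rule 2 (unconditioned shift): deshohumsu → teshohumsu
  rule 3: no change — teshohumsu
  rule 4 (vowel merger): teshohumsu → teshohomso
  rule 5 (vowel merger): teshohomso → tishohomso
  ⇒ Derev tishohomso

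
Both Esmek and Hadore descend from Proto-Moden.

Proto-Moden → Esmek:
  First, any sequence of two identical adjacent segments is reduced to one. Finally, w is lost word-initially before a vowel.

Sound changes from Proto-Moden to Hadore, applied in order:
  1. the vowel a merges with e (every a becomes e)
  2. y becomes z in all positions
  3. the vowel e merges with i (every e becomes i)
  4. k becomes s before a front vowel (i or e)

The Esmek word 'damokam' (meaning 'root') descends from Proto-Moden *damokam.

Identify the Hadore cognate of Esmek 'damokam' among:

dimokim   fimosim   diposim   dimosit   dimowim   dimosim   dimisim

Hadore: *damokam
  damokam → demokem   [vowel merger]
  demokem (rule 2 does not apply)
  demokem → dimokim   [vowel merger]
  dimokim → dimosim   [palatalisation]
  giving Hadore dimosim.

dimosim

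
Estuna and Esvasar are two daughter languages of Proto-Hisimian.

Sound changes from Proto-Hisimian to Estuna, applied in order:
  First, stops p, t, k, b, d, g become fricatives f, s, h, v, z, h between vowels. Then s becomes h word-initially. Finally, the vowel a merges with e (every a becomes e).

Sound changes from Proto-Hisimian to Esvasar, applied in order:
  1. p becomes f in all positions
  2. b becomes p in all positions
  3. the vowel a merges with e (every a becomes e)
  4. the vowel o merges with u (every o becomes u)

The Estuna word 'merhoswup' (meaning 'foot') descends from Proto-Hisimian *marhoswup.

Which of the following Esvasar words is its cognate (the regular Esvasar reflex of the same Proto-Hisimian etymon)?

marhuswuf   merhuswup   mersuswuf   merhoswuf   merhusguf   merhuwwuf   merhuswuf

merhuswuf

Esvasar: *marhoswup > marhoswuf > merhoswuf > merhuswuf  (by unconditioned shift, vowel merger, vowel merger)
Among the options, 'merhuswuf' alone shows every Esvasar change applied in order.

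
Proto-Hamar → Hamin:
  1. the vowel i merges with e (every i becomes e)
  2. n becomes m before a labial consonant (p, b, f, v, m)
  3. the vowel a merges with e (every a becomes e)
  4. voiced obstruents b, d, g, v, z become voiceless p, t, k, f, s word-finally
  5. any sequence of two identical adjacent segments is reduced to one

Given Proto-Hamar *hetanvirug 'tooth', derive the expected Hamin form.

Hamin: *hetanvirug
  hetanvirug → hetanverug   [vowel merger]
  hetanverug → hetamverug   [nasal place assimilation]
  hetamverug → hetemverug   [vowel merger]
  hetemverug → hetemveruk   [final devoicing]
  hetemveruk (rule 5 does not apply)
  giving Hamin hetemveruk.

hetemveruk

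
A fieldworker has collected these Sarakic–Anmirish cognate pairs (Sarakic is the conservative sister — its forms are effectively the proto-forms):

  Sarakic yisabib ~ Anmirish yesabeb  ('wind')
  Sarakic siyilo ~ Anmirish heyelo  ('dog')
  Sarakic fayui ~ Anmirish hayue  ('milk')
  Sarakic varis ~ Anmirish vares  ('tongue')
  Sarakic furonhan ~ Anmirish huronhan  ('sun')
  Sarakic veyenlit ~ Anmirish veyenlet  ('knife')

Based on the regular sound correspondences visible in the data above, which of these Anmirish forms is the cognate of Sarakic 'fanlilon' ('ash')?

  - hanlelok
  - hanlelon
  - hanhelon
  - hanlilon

fayui ~ hayue — Sarakic f corresponds to Anmirish h word-initially before a back vowel.
yisabib ~ yesabeb, siyilo ~ heyelo — Sarakic i corresponds to Anmirish e after a consonant, before a consonant other than r, m, n, p, b, f, v.
Applying these to Sarakic 'fanlilon':
  fanlilon → hanlilon   (f→h word-initially before a back vowel)
  hanlilon → hanlelon   (i→e after a consonant, before a consonant other than r, m, n, p, b, f, v)
So the Anmirish cognate is 'hanlelon'.

hanlelon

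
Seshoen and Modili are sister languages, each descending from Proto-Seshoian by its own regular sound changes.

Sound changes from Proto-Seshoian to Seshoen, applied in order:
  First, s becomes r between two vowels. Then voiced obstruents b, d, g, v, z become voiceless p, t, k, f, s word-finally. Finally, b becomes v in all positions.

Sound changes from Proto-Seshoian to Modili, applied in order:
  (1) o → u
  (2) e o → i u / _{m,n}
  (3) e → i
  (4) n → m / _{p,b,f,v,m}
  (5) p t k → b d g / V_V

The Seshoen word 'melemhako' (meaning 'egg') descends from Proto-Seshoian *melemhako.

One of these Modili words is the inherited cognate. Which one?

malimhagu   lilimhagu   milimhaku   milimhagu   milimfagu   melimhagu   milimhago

milimhagu

Modili: *melemhako > melemhaku > melimhaku > milimhaku > milimhagu  (by vowel merger, pre-nasal raising, vowel merger, intervocalic voicing)
Only 'milimhagu' matches the regular Modili development of *melemhako.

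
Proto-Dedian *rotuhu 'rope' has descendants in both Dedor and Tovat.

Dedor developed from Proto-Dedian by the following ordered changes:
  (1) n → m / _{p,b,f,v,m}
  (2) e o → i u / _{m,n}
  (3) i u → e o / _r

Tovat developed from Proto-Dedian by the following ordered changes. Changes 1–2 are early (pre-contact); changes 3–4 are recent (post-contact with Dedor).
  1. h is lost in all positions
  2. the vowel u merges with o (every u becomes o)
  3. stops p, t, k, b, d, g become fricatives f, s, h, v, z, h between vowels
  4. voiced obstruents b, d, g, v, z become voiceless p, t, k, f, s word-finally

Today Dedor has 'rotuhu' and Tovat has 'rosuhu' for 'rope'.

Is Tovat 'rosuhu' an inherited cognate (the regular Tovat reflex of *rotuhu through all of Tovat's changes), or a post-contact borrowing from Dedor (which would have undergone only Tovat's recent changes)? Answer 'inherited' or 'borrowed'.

If inherited, *rotuhu would pass through all of Tovat's changes:
Tovat: start from *rotuhu.
  rule 1 (h-loss): rotuhu → rotuu
  rule 2 (vowel merger): rotuu → rotoo
  rule 3 (intervocalic lenition): rotoo → rosoo
  rule 4: no change — rosoo
  ⇒ Tovat rosoo
If borrowed from Dedor 'rotuhu' after the early changes, it would undergo only the recent ones:
  rule 3 (intervocalic lenition): rotuhu → rosuhu
  rule 4 (final devoicing): no change (rosuhu)
  ⇒ as a loan: rosuhu
Tovat 'rosuhu' matches the loan outcome 'rosuhu', not the inherited 'rosoo' — it skipped the early Tovat changes, so it was borrowed from Dedor.

borrowed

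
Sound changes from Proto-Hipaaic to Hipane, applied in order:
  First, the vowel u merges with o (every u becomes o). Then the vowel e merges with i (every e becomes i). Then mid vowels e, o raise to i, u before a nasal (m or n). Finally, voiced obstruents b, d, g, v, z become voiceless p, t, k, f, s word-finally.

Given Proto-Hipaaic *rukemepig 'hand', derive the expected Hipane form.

rokimipik

Hipane: *rukemepig
  rukemepig → rokemepig   [vowel merger]
  rokemepig → rokimipig   [vowel merger]
  rokimipig (rule 3 does not apply)
  rokimipig → rokimipik   [final devoicing]
  giving Hipane rokimipik.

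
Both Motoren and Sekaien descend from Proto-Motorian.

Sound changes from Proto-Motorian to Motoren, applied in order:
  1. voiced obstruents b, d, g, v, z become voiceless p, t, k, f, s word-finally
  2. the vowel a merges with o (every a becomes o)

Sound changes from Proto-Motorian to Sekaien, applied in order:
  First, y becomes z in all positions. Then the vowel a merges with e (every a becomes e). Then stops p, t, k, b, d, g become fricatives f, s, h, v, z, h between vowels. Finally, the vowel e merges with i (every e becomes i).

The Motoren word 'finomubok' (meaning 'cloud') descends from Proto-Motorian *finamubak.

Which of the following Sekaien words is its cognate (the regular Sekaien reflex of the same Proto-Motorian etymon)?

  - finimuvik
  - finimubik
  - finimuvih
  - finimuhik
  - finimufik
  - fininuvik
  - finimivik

Sekaien: *finamubak > finemubek > finemuvek > finimuvik  (by vowel merger, intervocalic lenition, vowel merger)
Among the options, 'finimuvik' alone shows every Sekaien change applied in order.

finimuvik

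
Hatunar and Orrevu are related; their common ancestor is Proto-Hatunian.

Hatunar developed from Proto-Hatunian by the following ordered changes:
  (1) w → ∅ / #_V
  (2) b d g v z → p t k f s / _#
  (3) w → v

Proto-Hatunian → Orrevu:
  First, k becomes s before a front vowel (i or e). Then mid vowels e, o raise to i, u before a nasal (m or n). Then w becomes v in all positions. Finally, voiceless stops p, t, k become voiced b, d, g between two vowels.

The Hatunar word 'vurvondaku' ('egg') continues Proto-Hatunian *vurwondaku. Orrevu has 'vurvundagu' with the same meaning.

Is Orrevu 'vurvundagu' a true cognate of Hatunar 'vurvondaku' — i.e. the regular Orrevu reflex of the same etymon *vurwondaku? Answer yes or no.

yes

Derive the expected Orrevu reflex of *vurwondaku:
Orrevu: *vurwondaku
  vurwondaku (rule 1 does not apply)
  vurwondaku → vurwundaku   [pre-nasal raising]
  vurwundaku → vurvundaku   [unconditioned shift]
  vurvundaku → vurvundagu   [intervocalic voicing]
  giving Orrevu vurvundagu.
Orrevu 'vurvundagu' matches the regular reflex exactly, so the pair is cognate.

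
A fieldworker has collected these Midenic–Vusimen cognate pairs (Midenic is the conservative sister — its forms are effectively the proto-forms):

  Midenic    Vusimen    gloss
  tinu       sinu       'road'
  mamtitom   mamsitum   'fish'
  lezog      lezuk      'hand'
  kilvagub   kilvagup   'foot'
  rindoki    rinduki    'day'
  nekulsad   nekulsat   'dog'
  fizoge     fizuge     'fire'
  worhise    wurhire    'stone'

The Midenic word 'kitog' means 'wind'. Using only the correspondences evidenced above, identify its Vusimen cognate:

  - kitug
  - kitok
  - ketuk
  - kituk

lezog ~ lezuk, rindoki ~ rinduki — Midenic o corresponds to Vusimen u after a consonant, before a consonant other than r, m, n, p, b, f, v.
lezog ~ lezuk — Midenic g corresponds to Vusimen k word-finally.
Applying these to Midenic 'kitog':
  kitog → kitug   (o→u after a consonant, before a consonant other than r, m, n, p, b, f, v)
  kitug → kituk   (g→k word-finally)
So the Vusimen cognate is 'kituk'.

kituk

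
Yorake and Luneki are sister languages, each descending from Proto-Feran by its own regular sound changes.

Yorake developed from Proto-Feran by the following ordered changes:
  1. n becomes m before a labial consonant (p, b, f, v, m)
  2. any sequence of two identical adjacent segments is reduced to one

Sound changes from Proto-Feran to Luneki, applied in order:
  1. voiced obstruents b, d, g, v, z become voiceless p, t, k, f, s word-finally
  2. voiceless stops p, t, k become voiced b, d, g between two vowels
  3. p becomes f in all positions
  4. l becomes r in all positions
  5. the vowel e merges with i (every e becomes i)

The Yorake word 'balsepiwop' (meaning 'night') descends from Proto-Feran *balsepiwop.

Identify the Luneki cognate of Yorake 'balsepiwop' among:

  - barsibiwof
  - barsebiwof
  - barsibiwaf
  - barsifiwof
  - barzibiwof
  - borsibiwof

Luneki: *balsepiwop > balsebiwop > balsebiwof > barsebiwof > barsibiwof  (by intervocalic voicing, unconditioned shift, unconditioned shift, vowel merger)
The other candidates each miss or misapply at least one Luneki change.

barsibiwof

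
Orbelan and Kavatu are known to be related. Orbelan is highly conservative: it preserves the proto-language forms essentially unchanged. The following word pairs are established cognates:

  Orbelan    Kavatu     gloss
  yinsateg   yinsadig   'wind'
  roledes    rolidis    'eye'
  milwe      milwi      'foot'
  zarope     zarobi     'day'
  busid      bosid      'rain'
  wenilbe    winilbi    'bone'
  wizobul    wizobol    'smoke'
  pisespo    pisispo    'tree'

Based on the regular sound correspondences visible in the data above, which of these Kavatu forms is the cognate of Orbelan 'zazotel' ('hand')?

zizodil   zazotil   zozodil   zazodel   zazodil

yinsateg ~ yinsadig — Orbelan t corresponds to Kavatu d between vowels (before a front vowel).
yinsateg ~ yinsadig, roledes ~ rolidis — Orbelan e corresponds to Kavatu i after a consonant, before a consonant other than r, m, n, p, b, f, v.
Applying these to Orbelan 'zazotel':
  zazotel → zazodel   (t→d between vowels (before a front vowel))
  zazodel → zazodil   (e→i after a consonant, before a consonant other than r, m, n, p, b, f, v)
So the Kavatu cognate is 'zazodil'.

zazodil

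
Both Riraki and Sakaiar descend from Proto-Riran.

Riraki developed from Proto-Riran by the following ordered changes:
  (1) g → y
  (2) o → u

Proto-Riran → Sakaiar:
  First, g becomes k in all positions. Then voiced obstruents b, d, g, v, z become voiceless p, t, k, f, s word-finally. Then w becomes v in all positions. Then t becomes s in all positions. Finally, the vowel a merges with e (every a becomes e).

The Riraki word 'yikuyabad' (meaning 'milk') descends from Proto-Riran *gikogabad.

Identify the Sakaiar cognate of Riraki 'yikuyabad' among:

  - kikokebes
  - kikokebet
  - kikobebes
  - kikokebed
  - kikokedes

kikokebes

Sakaiar: *gikogabad > kikokabad > kikokabat > kikokabas > kikokebes  (by unconditioned shift, final devoicing, unconditioned shift, vowel merger)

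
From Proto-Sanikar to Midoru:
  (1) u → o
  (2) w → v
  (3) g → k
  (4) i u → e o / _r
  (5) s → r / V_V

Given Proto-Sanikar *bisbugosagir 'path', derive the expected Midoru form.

bisbokoraker

Midoru: start from *bisbugosagir.
  rule 1 (vowel merger): bisbugosagir → bisbogosagir
  rule 2: no change — bisbogosagir
  rule 3 (unconditioned shift): bisbogosagir → bisbokosakir
  rule 4 (pre-rhotic lowering): bisbokosakir → bisbokosaker
  rule 5 (rhotacism): bisbokosaker → bisbokoraker
  ⇒ Midoru bisbokoraker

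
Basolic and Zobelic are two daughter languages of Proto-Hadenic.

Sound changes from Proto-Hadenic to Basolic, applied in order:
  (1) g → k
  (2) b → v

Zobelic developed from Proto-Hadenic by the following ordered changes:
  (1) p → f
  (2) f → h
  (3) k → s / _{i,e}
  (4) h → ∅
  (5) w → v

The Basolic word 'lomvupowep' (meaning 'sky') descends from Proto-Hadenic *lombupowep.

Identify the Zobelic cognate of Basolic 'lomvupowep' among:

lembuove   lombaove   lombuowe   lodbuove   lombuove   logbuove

Zobelic: *lombupowep > lombufowef > lombuhoweh > lombuowe > lombuove  (by unconditioned shift, unconditioned shift, h-loss, unconditioned shift)
Among the options, 'lombuove' alone shows every Zobelic change applied in order.

lombuove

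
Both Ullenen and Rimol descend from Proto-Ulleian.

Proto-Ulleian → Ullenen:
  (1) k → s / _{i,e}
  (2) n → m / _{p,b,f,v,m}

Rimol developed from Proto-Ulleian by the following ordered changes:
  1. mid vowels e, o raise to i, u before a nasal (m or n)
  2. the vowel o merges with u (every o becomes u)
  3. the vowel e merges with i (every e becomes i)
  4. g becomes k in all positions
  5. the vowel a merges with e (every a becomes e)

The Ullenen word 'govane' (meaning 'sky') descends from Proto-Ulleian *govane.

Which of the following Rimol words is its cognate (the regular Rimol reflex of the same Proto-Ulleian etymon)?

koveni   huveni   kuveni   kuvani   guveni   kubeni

Rimol: start from *govane.
  rule 1: no change — govane
  rule 2 (vowel merger): govane → guvane
  rule 3 (vowel merger): guvane → guvani
  rule 4 (unconditioned shift): guvani → kuvani
  rule 5 (vowel merger): kuvani → kuveni
  ⇒ Rimol kuveni
Only 'kuveni' matches the regular Rimol development of *govane.

kuveni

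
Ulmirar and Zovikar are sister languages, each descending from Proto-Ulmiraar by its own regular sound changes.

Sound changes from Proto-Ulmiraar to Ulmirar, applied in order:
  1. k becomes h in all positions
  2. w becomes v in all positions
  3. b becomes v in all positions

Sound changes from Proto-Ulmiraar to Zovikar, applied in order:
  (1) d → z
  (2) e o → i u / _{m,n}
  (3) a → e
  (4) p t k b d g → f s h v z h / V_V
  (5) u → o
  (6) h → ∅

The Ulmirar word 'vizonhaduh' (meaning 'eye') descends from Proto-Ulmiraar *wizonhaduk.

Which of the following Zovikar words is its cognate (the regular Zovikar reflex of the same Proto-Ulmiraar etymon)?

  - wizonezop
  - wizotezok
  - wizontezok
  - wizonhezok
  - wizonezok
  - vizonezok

wizonezok

Zovikar: *wizonhaduk > wizonhazuk > wizunhazuk > wizunhezuk > wizonhezok > wizonezok  (by unconditioned shift, pre-nasal raising, vowel merger, vowel merger, h-loss)
Among the options, 'wizonezok' alone shows every Zovikar change applied in order.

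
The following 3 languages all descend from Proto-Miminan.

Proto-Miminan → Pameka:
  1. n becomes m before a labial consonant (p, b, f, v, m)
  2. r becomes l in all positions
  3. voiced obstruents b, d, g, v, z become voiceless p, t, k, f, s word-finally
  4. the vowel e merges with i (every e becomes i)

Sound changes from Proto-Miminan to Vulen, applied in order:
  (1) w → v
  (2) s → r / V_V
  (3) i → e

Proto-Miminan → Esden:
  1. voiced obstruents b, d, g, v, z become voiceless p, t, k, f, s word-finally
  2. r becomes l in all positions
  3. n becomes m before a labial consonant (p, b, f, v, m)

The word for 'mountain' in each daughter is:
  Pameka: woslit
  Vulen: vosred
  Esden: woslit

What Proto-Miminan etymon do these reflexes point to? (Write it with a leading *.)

*wosrid

Position 4: Pameka has l, Vulen has r, Esden has l. Taking the neighbouring segments as reconstructed: Pameka l could go back to *l or *r; Vulen r can only go back to *r; Esden l could go back to *l or *r — the one source consistent with every daughter is *r.
Position 6: Pameka has t, Vulen has d, Esden has t. Vulen preserves d here (none of its changes turn any other segment into d), so the proto-segment is *d.
This points to *wosrid. Verify forward in each daughter:
Pameka: start from *wosrid.
  rule 1: no change — wosrid
  rule 2 (unconditioned shift): wosrid → woslid
  rule 3 (final devoicing): woslid → woslit
  rule 4: no change — woslit
  ⇒ Pameka woslit
Vulen: *wosrid > vosrid > vosred  (by unconditioned shift, vowel merger)
Esden: *wosrid
  wosrid → wosrit   [final devoicing]
  wosrit → woslit   [unconditioned shift]
  woslit (rule 3 does not apply)
  giving Esden woslit.
No other proto-form is consistent with every reflex, so the reconstruction is *wosrid.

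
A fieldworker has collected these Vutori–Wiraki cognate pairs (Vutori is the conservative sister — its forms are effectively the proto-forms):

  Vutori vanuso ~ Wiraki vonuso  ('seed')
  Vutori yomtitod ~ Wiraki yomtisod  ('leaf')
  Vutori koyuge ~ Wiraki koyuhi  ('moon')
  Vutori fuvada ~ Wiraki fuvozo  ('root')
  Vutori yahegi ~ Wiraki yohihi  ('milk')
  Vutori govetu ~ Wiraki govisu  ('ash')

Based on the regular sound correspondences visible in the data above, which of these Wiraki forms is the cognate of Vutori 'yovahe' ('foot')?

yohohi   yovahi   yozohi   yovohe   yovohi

yovohi

fuvada ~ fuvozo, yahegi ~ yohihi — Vutori a corresponds to Wiraki o after a consonant, before a consonant other than r, m, n, p, b, f, v.
koyuge ~ koyuhi — Vutori e corresponds to Wiraki i word-finally.
Applying these to Vutori 'yovahe':
  yovahe → yovohe   (a→o after a consonant, before a consonant other than r, m, n, p, b, f, v)
  yovohe → yovohi   (e→i word-finally)
So the Wiraki cognate is 'yovohi'.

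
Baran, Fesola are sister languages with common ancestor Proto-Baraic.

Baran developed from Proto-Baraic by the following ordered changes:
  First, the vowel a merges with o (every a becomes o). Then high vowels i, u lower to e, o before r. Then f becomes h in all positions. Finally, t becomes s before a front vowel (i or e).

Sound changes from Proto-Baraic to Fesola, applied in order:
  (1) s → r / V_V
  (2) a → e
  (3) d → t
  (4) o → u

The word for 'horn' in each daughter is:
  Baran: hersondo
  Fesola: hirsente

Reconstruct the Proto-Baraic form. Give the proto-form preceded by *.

Position 7: Baran has d, Fesola has t. Baran preserves d here (none of its changes turn any other segment into d), so the proto-segment is *d.
Position 8: Baran has o, Fesola has e. Taking the neighbouring segments as reconstructed: Baran o could go back to *a or *o; Fesola e could go back to *a or *e — the one source consistent with every daughter is *a.
Verify the candidate proto-form against each daughter:
Baran: *hirsanda
  hirsanda → hirsondo   [vowel merger]
  hirsondo → hersondo   [pre-rhotic lowering]
  hersondo (rule 3 does not apply)
  hersondo (rule 4 does not apply)
  giving Baran hersondo.
Fesola: start from *hirsanda.
  rule 1: no change — hirsanda
  rule 2 (vowel merger): hirsanda → hirsende
  rule 3 (unconditioned shift): hirsende → hirsente
  rule 4: no change — hirsente
  ⇒ Fesola hirsente
*hirsanda is the unique common source.

*hirsanda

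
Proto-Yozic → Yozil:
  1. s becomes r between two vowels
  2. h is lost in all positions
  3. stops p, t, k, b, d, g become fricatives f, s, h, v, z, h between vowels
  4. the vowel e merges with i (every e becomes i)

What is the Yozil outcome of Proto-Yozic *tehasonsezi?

tiaronsizi

Yozil: *tehasonsezi > teharonsezi > tearonsezi > tiaronsizi  (by rhotacism, h-loss, vowel merger)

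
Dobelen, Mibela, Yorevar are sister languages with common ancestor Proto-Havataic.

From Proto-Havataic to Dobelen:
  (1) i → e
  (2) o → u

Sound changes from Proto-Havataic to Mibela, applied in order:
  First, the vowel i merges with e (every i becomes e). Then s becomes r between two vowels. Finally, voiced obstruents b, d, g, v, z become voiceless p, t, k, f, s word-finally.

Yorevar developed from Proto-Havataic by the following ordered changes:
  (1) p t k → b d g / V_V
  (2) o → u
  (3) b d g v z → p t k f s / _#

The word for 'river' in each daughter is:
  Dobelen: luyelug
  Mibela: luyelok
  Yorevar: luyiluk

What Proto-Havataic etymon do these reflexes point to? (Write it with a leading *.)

Position 4: Dobelen has e, Mibela has e, Yorevar has i. Yorevar preserves i here (none of its changes turn any other segment into i), so the proto-segment is *i.
Position 7: Dobelen has g, Mibela has k, Yorevar has k. Dobelen preserves g here (none of its changes turn any other segment into g), so the proto-segment is *g.
Continuing position by position gives *luyilog; check it forward:
Dobelen: *luyilog
  luyilog → luyelog   [vowel merger]
  luyelog → luyelug   [vowel merger]
  giving Dobelen luyelug.
Mibela: start from *luyilog.
  rule 1 (vowel merger): luyilog → luyelog
  rule 2: no change — luyelog
  rule 3 (final devoicing): luyelog → luyelok
  ⇒ Mibela luyelok
Yorevar: *luyilog > luyilug > luyiluk  (by vowel merger, final devoicing)
*luyilog is the unique common source.

*luyilog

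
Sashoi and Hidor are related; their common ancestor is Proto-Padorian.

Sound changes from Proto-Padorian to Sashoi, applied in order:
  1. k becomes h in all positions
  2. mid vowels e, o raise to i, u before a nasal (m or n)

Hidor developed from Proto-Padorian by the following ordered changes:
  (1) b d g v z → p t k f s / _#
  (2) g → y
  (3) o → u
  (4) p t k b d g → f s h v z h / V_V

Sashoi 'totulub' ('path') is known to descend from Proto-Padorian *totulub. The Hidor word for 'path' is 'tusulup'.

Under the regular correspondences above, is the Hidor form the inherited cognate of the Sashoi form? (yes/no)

yes

Derive the expected Hidor reflex of *totulub:
Hidor: *totulub
  totulub → totulup   [final devoicing]
  totulup (rule 2 does not apply)
  totulup → tutulup   [vowel merger]
  tutulup → tusulup   [intervocalic lenition]
  giving Hidor tusulup.
Hidor 'tusulup' matches the regular reflex exactly, so the pair is cognate.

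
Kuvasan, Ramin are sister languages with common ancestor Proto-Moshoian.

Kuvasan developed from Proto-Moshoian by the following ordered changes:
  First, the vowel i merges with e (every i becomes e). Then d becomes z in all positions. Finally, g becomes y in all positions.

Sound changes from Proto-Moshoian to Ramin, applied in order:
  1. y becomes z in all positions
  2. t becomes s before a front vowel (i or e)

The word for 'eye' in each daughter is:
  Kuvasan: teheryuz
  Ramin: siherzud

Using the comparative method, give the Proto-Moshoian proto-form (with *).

*tiheryud

Position 6: Kuvasan has y, Ramin has z. Taking the neighbouring segments as reconstructed: Kuvasan y could go back to *g or *y; Ramin z could go back to *z or *y — the one source consistent with every daughter is *y.
Position 1: Kuvasan has t, Ramin has s. Kuvasan preserves t here (none of its changes turn any other segment into t), so the proto-segment is *t.
Position 2: Kuvasan has e, Ramin has i. Ramin preserves i here (none of its changes turn any other segment into i), so the proto-segment is *i.
Verify the candidate proto-form against each daughter:
Kuvasan: *tiheryud > teheryud > teheryuz  (by vowel merger, unconditioned shift)
Ramin: *tiheryud > tiherzud > siherzud  (by unconditioned shift, palatalisation)
*tiheryud is the unique common source.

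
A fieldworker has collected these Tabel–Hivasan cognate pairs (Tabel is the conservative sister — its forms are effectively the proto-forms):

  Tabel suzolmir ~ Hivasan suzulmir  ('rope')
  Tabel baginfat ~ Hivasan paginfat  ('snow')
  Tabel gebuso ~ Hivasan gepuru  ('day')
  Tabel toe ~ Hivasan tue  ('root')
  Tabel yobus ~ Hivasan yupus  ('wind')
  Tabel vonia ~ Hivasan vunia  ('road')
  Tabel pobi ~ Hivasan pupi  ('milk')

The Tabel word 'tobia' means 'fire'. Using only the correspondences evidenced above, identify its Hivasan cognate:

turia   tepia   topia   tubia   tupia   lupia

yobus ~ yupus, pobi ~ pupi — Tabel o corresponds to Hivasan u after a consonant, before a labial obstruent.
pobi ~ pupi — Tabel b corresponds to Hivasan p between vowels (before a front vowel).
Applying these to Tabel 'tobia':
  tobia → tubia   (o→u after a consonant, before a labial obstruent)
  tubia → tupia   (b→p between vowels (before a front vowel))
So the Hivasan cognate is 'tupia'.

tupia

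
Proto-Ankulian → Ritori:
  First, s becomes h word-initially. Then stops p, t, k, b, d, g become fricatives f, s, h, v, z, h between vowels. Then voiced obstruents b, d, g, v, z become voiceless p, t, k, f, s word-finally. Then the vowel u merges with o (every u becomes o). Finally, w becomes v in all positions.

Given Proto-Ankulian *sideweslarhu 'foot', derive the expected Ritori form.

Ritori: start from *sideweslarhu.
  rule 1 (debuccalisation): sideweslarhu → hideweslarhu
  rule 2 (intervocalic lenition): hideweslarhu → hizeweslarhu
  rule 3: no change — hizeweslarhu
  rule 4 (vowel merger): hizeweslarhu → hizeweslarho
  rule 5 (unconditioned shift): hizeweslarho → hizeveslarho
  ⇒ Ritori hizeveslarho

hizeveslarho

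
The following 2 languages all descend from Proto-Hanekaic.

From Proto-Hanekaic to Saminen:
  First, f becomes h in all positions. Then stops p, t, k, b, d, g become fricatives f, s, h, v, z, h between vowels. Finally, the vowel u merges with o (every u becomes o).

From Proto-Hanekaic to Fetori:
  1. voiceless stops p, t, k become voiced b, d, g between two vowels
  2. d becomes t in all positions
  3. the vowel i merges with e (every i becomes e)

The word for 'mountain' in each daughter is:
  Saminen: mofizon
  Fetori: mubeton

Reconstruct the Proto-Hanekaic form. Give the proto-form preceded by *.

*mupidon

Position 2: Saminen has o, Fetori has u. Fetori preserves u here (none of its changes turn any other segment into u), so the proto-segment is *u.
Position 5: Saminen has z, Fetori has t. Taking the neighbouring segments as reconstructed: Saminen z could go back to *d or *z; Fetori t could go back to *t or *d — the one source consistent with every daughter is *d.
Position 3: Saminen has f, Fetori has b. In Saminen, f can only continue *p, so the proto-segment is *p.
Continuing position by position gives *mupidon; check it forward:
Saminen: *mupidon > mufizon > mofizon  (by intervocalic lenition, vowel merger)
Fetori: *mupidon > mubidon > mubiton > mubeton  (by intervocalic voicing, unconditioned shift, vowel merger)
No other proto-form is consistent with every reflex, so the reconstruction is *mupidon.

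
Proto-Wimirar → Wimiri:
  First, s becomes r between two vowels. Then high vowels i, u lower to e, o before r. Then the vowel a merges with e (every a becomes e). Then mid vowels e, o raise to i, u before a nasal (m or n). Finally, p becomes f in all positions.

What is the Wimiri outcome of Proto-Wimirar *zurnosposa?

zornosfore

Wimiri: start from *zurnosposa.
  rule 1 (rhotacism): zurnosposa → zurnospora
  rule 2 (pre-rhotic lowering): zurnospora → zornospora
  rule 3 (vowel merger): zornospora → zornospore
  rule 4: no change — zornospore
  rule 5 (unconditioned shift): zornospore → zornosfore
  ⇒ Wimiri zornosfore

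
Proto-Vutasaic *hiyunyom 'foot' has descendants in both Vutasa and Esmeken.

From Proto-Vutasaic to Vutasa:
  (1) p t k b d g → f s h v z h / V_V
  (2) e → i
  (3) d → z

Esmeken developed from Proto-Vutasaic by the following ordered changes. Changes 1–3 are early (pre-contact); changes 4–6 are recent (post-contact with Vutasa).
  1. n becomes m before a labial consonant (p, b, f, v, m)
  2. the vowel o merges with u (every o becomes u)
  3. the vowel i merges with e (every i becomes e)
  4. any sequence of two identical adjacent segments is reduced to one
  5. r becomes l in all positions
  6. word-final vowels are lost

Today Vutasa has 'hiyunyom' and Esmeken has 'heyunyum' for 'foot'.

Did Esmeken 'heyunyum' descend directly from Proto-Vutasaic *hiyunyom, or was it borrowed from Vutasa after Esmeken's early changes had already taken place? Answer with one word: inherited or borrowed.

If inherited, *hiyunyom would pass through all of Esmeken's changes:
Esmeken: start from *hiyunyom.
  rule 1: no change — hiyunyom
  rule 2 (vowel merger): hiyunyom → hiyunyum
  rule 3 (vowel merger): hiyunyum → heyunyum
  rule 4: no change — heyunyum
  rule 5: no change — heyunyum
  rule 6: no change — heyunyum
  ⇒ Esmeken heyunyum
If borrowed from Vutasa 'hiyunyom' after the early changes, it would undergo only the recent ones:
  rule 4 (degemination): no change (hiyunyom)
  rule 5 (unconditioned shift): no change (hiyunyom)
  rule 6 (apocope): no change (hiyunyom)
  ⇒ as a loan: hiyunyom
Esmeken 'heyunyum' matches the inherited outcome exactly, so it is an inherited cognate, not a loan.

inherited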